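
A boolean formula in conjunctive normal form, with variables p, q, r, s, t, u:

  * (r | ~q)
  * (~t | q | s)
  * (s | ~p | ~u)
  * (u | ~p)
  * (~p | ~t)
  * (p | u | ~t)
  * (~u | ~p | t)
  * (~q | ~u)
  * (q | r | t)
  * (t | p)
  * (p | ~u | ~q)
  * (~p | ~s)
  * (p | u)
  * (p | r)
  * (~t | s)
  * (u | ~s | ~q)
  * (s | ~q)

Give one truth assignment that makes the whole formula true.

p = False, q = False, r = True, s = True, t = True, u = True

Pure literal: r appears only positively; assign r = True.
Set p = False and propagate.
  then t is forced to True.
  then u is forced to True.
  then q is forced to False.
  then s is forced to True.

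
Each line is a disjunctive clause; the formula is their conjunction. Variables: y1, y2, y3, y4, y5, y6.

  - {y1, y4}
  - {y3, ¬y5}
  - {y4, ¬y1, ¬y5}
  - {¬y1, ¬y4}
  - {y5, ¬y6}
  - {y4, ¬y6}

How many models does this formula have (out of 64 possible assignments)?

Case analysis on y4 and y1:
  y4=1, y1=1: a clause becomes empty — 0.
  y4=1, y1=0: y2 free; 4 ways for (y3,y5,y6) × 2^1 = 8.
  y4=0, y1=1: remaining (y2,y3,y5,y6) ∈ {(0,0,0,0); (0,1,0,0); (1,0,0,0); (1,1,0,0)} — 4.
  y4=0, y1=0: a clause becomes empty — 0.
Total: 0 + 8 + 4 + 0 = 12.

12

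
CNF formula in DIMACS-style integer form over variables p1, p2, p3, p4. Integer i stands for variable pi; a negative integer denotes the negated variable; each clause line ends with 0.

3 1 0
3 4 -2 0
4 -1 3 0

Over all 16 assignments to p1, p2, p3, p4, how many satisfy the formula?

Split on p3, then p1.
  p3=T, p1=T: remaining (p2,p4) ∈ {(F,F); (F,T); (T,F); (T,T)} — 4.
  p3=T, p1=F: remaining (p2,p4) ∈ {(F,F); (F,T); (T,F); (T,T)} — 4.
  p3=F, p1=T: remaining (p2,p4) ∈ {(F,T); (T,T)} — 2.
  p3=F, p1=F: a clause becomes empty — 0.
Total: 4 + 4 + 2 + 0 = 10.

10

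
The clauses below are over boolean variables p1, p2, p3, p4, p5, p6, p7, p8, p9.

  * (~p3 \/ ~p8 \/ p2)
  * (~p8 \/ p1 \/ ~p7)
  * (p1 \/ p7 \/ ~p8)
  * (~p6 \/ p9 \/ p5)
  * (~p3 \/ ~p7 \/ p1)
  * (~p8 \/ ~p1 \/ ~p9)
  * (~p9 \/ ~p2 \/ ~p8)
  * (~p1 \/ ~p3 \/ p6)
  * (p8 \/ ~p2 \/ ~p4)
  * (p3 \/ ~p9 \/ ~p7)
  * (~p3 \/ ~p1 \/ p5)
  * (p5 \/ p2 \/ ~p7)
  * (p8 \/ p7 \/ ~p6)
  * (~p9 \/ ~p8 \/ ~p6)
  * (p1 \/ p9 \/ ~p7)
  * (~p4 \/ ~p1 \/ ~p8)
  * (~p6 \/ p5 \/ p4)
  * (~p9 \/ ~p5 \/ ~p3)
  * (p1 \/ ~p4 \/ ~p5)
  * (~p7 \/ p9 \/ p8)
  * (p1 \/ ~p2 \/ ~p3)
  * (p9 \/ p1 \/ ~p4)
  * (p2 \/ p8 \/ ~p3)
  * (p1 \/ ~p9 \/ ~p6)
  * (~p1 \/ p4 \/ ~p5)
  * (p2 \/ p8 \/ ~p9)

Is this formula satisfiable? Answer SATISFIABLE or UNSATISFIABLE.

SATISFIABLE

Set p1 = False and propagate.
Branch on p2: take p2 = True.
  then p3 is forced to False.
Try p4 = False.
The remaining clauses are satisfied by p5 = True, p6 = False, p7 = False, p8 = False, p9 = True.
So p1 = F  p2 = T  p3 = F  p4 = F  p5 = T  p6 = F  p7 = F  p8 = F  p9 = T is a satisfying assignment.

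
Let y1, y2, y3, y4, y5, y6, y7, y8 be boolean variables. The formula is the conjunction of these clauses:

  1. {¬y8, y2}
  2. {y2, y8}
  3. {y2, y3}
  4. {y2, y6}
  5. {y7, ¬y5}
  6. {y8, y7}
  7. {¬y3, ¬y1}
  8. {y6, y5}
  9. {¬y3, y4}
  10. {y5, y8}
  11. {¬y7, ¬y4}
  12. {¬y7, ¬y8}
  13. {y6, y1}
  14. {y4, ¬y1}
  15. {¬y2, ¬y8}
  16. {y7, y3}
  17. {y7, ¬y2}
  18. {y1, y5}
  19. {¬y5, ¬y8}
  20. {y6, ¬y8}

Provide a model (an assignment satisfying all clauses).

y1 = False  y2 = True  y3 = False  y4 = False  y5 = True  y6 = True  y7 = True  y8 = False

y6 occurs only positively in the remaining clauses — set y6 = True.
Try y1 = False.
  then y5 is forced to True.
  then y7 is forced to True.
  then y4 is forced to False.
  then y3 is forced to False.
  then y2 is forced to True.
  then y8 is forced to False.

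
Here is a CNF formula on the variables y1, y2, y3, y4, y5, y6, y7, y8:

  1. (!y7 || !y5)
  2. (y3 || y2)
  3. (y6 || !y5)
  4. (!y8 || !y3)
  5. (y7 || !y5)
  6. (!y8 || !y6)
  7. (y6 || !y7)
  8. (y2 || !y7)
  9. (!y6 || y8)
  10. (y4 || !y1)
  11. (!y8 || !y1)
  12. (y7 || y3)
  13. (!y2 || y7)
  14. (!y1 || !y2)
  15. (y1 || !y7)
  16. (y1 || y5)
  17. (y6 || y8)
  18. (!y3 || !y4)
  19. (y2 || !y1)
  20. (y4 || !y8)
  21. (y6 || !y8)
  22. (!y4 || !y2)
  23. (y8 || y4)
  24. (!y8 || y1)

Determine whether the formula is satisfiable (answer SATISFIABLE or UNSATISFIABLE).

UNSATISFIABLE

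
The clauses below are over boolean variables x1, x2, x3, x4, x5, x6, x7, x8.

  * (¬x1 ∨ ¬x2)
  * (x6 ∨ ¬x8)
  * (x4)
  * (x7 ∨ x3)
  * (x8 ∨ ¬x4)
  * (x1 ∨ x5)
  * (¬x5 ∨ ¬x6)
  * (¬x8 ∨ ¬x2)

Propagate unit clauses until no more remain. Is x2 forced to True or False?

(x4) stands alone — x4 = True.
In (x8 ∨ ¬x4), ¬x4 is now false; x8 must hold, so x8 = True.
(x6 ∨ ¬x8): since x8 = True, the clause reduces to (x6). x6 = True.
In (¬x6 ∨ ¬x5), ¬x6 is now false; ¬x5 must hold, so x5 = False.
(x1 ∨ x5): since x5 = False, the clause reduces to (x1). x1 = True.
In (¬x2 ∨ ¬x1), ¬x1 is now false; ¬x2 must hold, so x2 = False.

False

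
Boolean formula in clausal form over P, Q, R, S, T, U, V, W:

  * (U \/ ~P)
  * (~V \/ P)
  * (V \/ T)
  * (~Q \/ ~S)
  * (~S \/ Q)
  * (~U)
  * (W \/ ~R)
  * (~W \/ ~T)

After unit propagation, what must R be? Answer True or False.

False

(~U) stands alone — U = False.
(U \/ ~P) with U = False leaves only ~P, so P = False.
(~V \/ P): since P = False, the clause reduces to (~V). V = False.
(T \/ V) with V = False leaves only T, so T = True.
From (~T \/ ~W) and T = True: W = False.
From (W \/ ~R) and W = False: R = False.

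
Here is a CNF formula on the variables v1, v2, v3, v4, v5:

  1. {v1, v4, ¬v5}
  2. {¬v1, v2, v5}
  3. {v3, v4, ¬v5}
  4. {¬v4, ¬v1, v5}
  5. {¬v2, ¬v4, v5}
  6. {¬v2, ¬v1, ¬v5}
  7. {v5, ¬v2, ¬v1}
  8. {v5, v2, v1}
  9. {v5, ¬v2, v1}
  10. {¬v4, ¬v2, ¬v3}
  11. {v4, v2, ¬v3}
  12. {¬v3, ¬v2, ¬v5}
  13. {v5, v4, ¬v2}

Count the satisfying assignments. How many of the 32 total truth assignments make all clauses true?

Satisfying assignments:
  v1=0 v2=0 v3=0 v4=1 v5=1
  v1=0 v2=0 v3=1 v4=1 v5=1
  v1=0 v2=1 v3=0 v4=1 v5=1
  v1=1 v2=0 v3=0 v4=1 v5=1
  v1=1 v2=0 v3=1 v4=1 v5=1
That's 5 in total.

5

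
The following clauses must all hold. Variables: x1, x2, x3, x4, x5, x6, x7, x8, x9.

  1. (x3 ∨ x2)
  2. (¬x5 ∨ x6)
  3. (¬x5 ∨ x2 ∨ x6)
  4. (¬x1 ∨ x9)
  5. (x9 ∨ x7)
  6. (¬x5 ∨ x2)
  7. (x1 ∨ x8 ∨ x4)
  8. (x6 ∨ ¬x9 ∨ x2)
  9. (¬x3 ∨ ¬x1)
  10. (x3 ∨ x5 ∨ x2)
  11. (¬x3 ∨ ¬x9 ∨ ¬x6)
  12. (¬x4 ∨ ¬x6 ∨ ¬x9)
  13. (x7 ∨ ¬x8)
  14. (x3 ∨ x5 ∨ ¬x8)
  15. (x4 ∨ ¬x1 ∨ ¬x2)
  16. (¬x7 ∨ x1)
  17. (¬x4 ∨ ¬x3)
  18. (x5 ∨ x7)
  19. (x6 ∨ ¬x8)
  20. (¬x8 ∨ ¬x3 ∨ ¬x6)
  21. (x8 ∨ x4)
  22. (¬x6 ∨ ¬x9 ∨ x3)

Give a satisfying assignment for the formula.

x1=T, x2=T, x3=F, x4=T, x5=F, x6=F, x7=T, x8=F, x9=T

Check each clause:
  1. (x2 ∨ x3) — x2 is true.
  2. (¬x5 ∨ x6) — ¬x5 is true.
  3. (¬x5 ∨ x6 ∨ x2) — x2 is true.
  4. (x9 ∨ ¬x1) — x9 is true.
  5. (x9 ∨ x7) — x9 is true.
  6. (¬x5 ∨ x2) — x2 is true.
  7. (x4 ∨ x1 ∨ x8) — x1 is true.
  8. (x2 ∨ ¬x9 ∨ x6) — x2 is true.
  9. (¬x1 ∨ ¬x3) — ¬x3 is true.
  10. (x3 ∨ x2 ∨ x5) — x2 is true.
  11. (¬x3 ∨ ¬x6 ∨ ¬x9) — ¬x6 is true.
  12. (¬x9 ∨ ¬x4 ∨ ¬x6) — ¬x6 is true.
  13. (¬x8 ∨ x7) — ¬x8 is true.
  14. (x3 ∨ x5 ∨ ¬x8) — ¬x8 is true.
  15. (¬x2 ∨ ¬x1 ∨ x4) — x4 is true.
  16. (x1 ∨ ¬x7) — x1 is true.
  17. (¬x4 ∨ ¬x3) — ¬x3 is true.
  18. (x5 ∨ x7) — x7 is true.
  19. (¬x8 ∨ x6) — ¬x8 is true.
  20. (¬x8 ∨ ¬x6 ∨ ¬x3) — ¬x8 is true.
  21. (x8 ∨ x4) — x4 is true.
  22. (x3 ∨ ¬x9 ∨ ¬x6) — ¬x6 is true.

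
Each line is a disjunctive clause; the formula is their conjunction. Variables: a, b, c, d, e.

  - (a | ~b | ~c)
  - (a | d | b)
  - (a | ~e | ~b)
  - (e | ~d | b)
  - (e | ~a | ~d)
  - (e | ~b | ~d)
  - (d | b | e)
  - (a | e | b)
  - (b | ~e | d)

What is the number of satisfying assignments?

Split on b, then e.
  b=T, e=T: remaining (a,c,d) ∈ {(T,F,F); (T,F,T); (T,T,F); (T,T,T)} — 4.
  b=T, e=F: remaining (a,c,d) ∈ {(F,F,F); (T,F,F); (T,T,F)} — 3.
  b=F, e=T: remaining (a,c,d) ∈ {(F,F,T); (F,T,T); (T,F,T); (T,T,T)} — 4.
  b=F, e=F: a clause becomes empty — 0.
Total: 4 + 3 + 4 + 0 = 11.

11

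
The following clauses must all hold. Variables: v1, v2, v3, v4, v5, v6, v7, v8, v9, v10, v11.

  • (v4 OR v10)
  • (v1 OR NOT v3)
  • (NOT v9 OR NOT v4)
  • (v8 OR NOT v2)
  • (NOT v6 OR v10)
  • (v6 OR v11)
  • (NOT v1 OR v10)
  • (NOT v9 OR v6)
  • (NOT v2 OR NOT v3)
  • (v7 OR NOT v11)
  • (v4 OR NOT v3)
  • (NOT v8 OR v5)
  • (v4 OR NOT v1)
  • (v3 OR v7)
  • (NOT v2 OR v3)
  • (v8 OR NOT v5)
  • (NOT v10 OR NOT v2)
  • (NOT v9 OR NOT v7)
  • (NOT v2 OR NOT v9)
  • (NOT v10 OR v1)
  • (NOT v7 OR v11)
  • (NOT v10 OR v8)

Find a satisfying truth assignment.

v1=T  v2=F  v3=T  v4=T  v5=T  v6=T  v7=T  v8=T  v9=F  v10=T  v11=T

Check each clause:
  1. (v4 OR v10) — v10 is true.
  2. (NOT v3 OR v1) — v1 is true.
  3. (NOT v4 OR NOT v9) — NOT v9 is true.
  4. (v8 OR NOT v2) — v8 is true.
  5. (v10 OR NOT v6) — v10 is true.
  6. (v11 OR v6) — v11 is true.
  7. (NOT v1 OR v10) — v10 is true.
  8. (v6 OR NOT v9) — v6 is true.
  9. (NOT v3 OR NOT v2) — NOT v2 is true.
  10. (NOT v11 OR v7) — v7 is true.
  11. (NOT v3 OR v4) — v4 is true.
  12. (v5 OR NOT v8) — v5 is true.
  13. (NOT v1 OR v4) — v4 is true.
  14. (v3 OR v7) — v3 is true.
  15. (NOT v2 OR v3) — v3 is true.
  16. (NOT v5 OR v8) — v8 is true.
  17. (NOT v10 OR NOT v2) — NOT v2 is true.
  18. (NOT v9 OR NOT v7) — NOT v9 is true.
  19. (NOT v2 OR NOT v9) — NOT v2 is true.
  20. (NOT v10 OR v1) — v1 is true.
  21. (NOT v7 OR v11) — v11 is true.
  22. (NOT v10 OR v8) — v8 is true.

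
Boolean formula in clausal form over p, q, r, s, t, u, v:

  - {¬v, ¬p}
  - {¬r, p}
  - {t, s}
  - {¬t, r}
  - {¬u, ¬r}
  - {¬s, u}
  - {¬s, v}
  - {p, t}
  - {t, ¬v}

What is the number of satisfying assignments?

2

Satisfying assignments:
  p=1 q=0 r=1 s=0 t=1 u=0 v=0
  p=1 q=1 r=1 s=0 t=1 u=0 v=0
That's 2 in total.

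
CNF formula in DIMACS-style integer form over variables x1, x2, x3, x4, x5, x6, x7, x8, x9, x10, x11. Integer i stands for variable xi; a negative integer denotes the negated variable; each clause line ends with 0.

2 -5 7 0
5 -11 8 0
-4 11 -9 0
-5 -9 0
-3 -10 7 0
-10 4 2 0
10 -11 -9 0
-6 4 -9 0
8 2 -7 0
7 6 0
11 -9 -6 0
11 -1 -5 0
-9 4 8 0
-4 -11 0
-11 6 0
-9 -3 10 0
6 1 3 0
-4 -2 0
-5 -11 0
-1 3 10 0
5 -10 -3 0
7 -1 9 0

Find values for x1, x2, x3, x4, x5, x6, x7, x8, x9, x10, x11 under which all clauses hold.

x1 = F, x2 = F, x3 = T, x4 = F, x5 = F, x6 = T, x7 = F, x8 = T, x9 = F, x10 = F, x11 = F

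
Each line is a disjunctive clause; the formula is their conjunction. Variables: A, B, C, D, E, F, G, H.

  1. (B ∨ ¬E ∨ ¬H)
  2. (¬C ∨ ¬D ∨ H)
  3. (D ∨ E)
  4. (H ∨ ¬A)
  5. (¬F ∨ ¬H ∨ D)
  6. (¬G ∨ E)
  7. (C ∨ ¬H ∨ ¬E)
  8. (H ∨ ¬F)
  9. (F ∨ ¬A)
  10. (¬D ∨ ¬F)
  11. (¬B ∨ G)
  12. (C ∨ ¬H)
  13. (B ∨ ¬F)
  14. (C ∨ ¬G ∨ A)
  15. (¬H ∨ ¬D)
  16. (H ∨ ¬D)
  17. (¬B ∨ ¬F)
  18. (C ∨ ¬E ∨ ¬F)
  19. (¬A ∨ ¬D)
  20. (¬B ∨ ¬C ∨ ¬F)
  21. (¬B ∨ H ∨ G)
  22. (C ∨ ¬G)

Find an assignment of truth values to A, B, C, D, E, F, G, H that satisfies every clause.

A = False, B = True, C = True, D = False, E = True, F = False, G = True, H = False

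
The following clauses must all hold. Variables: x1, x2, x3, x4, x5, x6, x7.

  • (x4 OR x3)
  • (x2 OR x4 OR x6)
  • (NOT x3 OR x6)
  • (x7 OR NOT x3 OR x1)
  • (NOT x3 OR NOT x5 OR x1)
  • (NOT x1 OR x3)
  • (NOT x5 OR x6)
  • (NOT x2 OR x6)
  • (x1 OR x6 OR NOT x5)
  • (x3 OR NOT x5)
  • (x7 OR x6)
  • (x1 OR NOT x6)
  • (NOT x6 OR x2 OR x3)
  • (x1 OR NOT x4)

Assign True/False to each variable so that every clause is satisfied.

x1=True, x2=False, x3=True, x4=False, x5=False, x6=True, x7=False

x5 occurs only negated in the remaining clauses — set x5 = False.
Try x1 = True.
  then x3 is forced to True.
  then x6 is forced to True.
x2, x4, x7 are now unconstrained; take x2 = False, x4 = False, x7 = False.
Every clause has at least one true literal under this assignment.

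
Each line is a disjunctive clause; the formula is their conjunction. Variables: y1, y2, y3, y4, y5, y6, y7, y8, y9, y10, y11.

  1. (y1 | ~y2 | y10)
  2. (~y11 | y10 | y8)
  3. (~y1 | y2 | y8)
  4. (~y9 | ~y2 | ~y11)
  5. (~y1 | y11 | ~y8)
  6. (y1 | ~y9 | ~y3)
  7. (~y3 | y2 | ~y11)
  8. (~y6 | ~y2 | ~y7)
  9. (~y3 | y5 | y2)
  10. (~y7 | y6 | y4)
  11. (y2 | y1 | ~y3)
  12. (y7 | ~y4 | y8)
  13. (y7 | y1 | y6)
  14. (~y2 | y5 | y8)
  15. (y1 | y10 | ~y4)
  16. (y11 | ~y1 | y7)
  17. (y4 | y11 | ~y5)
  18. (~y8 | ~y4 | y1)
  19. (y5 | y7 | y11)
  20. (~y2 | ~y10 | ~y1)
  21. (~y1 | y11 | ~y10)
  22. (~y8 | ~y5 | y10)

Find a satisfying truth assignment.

y1 = F  y2 = F  y3 = F  y4 = F  y5 = T  y6 = T  y7 = T  y8 = T  y9 = T  y10 = T  y11 = T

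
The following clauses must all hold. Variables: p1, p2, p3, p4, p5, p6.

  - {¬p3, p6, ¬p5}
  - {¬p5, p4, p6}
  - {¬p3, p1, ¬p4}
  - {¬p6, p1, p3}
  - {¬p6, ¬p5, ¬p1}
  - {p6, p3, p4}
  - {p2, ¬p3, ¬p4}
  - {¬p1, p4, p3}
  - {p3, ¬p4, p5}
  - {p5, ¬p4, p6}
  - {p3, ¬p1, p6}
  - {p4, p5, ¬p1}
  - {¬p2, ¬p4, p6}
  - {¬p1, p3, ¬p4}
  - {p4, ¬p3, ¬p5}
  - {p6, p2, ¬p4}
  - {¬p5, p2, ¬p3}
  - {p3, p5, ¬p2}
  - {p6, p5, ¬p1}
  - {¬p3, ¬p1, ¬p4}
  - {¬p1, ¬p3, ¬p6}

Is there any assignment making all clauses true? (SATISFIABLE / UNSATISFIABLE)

Set p1 = False and propagate.
Try p2 = True.
Set p3 = True and propagate.
  then p4 is forced to False.
  then p5 is forced to False.
p6 is now unconstrained; take p6 = True.
Every clause has at least one true literal under this assignment.
So p1 = F  p2 = T  p3 = T  p4 = F  p5 = F  p6 = T is a satisfying assignment.

SATISFIABLE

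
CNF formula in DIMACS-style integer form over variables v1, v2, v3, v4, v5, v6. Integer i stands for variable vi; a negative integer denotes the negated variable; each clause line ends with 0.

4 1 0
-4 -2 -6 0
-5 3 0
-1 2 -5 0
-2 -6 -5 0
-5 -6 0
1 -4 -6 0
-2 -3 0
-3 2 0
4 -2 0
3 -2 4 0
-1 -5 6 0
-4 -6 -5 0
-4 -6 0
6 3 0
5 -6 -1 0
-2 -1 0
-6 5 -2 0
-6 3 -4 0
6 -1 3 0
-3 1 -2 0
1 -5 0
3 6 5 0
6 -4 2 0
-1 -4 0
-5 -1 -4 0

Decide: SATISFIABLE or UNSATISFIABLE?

v6 = True:
  propagation gives v5=False, v4=False, v1=True; an empty clause results — contradiction.
v6 = False:
  propagation gives v3=True, v2=False; an empty clause results — contradiction.
Every branch closes, so no satisfying assignment exists.

UNSATISFIABLE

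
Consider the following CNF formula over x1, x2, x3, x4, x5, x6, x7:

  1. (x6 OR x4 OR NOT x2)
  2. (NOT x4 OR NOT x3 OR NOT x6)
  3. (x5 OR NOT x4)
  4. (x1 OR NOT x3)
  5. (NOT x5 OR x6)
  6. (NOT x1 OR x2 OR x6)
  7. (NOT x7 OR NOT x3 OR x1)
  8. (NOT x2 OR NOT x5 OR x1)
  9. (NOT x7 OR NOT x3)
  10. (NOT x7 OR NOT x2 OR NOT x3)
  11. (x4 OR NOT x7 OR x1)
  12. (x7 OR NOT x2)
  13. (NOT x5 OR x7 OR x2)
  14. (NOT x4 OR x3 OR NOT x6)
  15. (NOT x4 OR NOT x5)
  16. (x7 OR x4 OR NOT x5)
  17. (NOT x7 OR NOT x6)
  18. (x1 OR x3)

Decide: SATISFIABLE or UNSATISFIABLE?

Try x1 = True.
The remaining clauses are satisfied by x2 = False, x3 = True, x4 = False, x5 = False, x6 = True, x7 = False.
So x1 = True  x2 = False  x3 = True  x4 = False  x5 = False  x6 = True  x7 = False is a satisfying assignment.

SATISFIABLE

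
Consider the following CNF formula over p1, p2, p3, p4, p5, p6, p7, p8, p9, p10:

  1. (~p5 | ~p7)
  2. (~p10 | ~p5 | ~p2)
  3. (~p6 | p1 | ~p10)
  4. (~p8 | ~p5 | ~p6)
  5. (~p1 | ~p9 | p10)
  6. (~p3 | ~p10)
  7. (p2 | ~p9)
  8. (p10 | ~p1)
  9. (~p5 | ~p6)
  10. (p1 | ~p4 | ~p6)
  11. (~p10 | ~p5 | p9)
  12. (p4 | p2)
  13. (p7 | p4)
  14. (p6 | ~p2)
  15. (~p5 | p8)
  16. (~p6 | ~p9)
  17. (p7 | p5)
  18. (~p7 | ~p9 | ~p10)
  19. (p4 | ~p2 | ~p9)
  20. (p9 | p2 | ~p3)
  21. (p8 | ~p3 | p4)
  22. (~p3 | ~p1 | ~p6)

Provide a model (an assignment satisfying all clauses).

p1 = True, p2 = True, p3 = False, p4 = False, p5 = False, p6 = True, p7 = True, p8 = False, p9 = False, p10 = True

Pure literal: p3 appears only negated; assign p3 = False.
Try p1 = True.
  then p10 is forced to True.
The remaining clauses are satisfied by p2 = True, p4 = False, p5 = False, p6 = True, p7 = True, p8 = False, p9 = False.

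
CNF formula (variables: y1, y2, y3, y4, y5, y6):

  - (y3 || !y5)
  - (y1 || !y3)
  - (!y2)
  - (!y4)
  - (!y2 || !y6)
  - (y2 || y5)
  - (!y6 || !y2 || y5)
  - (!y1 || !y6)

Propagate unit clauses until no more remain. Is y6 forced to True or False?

False

(!y2) stands alone — y2 = False.
Unit clause (!y4) sets y4 = False.
(y5 || y2): since y2 = False, the clause reduces to (y5). y5 = True.
(!y5 || y3) with y5 = True leaves only y3, so y3 = True.
From (!y3 || y1) and y3 = True: y1 = True.
(!y6 || !y1): since y1 = True, the clause reduces to (!y6). y6 = False.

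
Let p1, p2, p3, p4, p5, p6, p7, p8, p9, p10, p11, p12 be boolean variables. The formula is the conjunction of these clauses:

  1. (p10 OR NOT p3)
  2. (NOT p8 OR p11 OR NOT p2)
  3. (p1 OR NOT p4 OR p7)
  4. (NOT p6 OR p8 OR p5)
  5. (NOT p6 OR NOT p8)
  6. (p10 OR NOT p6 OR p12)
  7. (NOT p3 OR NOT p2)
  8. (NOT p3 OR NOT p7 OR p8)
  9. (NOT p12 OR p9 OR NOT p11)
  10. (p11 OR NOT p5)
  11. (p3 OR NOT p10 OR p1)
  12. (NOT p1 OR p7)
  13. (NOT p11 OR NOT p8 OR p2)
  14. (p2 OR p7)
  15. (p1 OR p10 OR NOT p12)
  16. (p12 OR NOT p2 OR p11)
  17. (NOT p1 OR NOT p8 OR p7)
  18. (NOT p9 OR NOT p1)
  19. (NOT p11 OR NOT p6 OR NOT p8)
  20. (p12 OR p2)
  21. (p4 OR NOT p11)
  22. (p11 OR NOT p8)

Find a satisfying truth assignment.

Pure literal: p6 appears only negated; assign p6 = False.
Set p1 = True and propagate.
  then p7 is forced to True.
  then p9 is forced to False.
The remaining clauses are satisfied by p2 = True, p3 = False, p4 = False, p5 = False, p8 = False, p10 = True, p11 = False, p12 = True.
Check each clause:
  1. (p10 OR NOT p3) — p10 is true.
  2. (p11 OR NOT p8 OR NOT p2) — NOT p8 is true.
  3. (NOT p4 OR p1 OR p7) — p1 is true.
  4. (p5 OR p8 OR NOT p6) — NOT p6 is true.
  5. (NOT p8 OR NOT p6) — NOT p8 is true.
  6. (p12 OR NOT p6 OR p10) — p10 is true.
  7. (NOT p2 OR NOT p3) — NOT p3 is true.
  8. (NOT p7 OR p8 OR NOT p3) — NOT p3 is true.
  9. (NOT p11 OR NOT p12 OR p9) — NOT p11 is true.
  10. (p11 OR NOT p5) — NOT p5 is true.
  11. (NOT p10 OR p1 OR p3) — p1 is true.
  12. (p7 OR NOT p1) — p7 is true.
  13. (NOT p11 OR NOT p8 OR p2) — NOT p8 is true.
  14. (p7 OR p2) — p2 is true.
  15. (p1 OR NOT p12 OR p10) — p1 is true.
  16. (NOT p2 OR p12 OR p11) — p12 is true.
  17. (p7 OR NOT p1 OR NOT p8) — NOT p8 is true.
  18. (NOT p1 OR NOT p9) — NOT p9 is true.
  19. (NOT p8 OR NOT p11 OR NOT p6) — NOT p8 is true.
  20. (p2 OR p12) — p2 is true.
  21. (NOT p11 OR p4) — NOT p11 is true.
  22. (p11 OR NOT p8) — NOT p8 is true.

p1=T, p2=T, p3=F, p4=F, p5=F, p6=F, p7=T, p8=F, p9=F, p10=T, p11=F, p12=T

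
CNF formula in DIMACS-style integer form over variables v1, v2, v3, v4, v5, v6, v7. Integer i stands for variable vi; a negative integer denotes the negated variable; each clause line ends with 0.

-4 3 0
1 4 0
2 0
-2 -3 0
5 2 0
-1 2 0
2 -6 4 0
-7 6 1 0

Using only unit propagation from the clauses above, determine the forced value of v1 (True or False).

True

Unit clause (v2) sets v2 = True.
In (!v2 || !v3), !v2 is now false; !v3 must hold, so v3 = False.
(!v4 || v3): since v3 = False, the clause reduces to (!v4). v4 = False.
From (v4 || v1) and v4 = False: v1 = True.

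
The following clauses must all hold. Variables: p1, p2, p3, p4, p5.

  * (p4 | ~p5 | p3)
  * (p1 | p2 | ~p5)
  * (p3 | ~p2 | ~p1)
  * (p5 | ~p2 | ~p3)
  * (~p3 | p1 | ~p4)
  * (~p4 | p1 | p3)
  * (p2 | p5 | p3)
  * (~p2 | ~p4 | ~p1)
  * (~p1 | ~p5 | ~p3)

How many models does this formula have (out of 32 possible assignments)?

6

The models are:
  p1=0 p2=0 p3=1 p4=0 p5=0
  p1=0 p2=1 p3=0 p4=0 p5=0
  p1=0 p2=1 p3=1 p4=0 p5=1
  p1=1 p2=0 p3=0 p4=1 p5=1
  p1=1 p2=0 p3=1 p4=0 p5=0
  p1=1 p2=0 p3=1 p4=1 p5=0
That's 6 in total.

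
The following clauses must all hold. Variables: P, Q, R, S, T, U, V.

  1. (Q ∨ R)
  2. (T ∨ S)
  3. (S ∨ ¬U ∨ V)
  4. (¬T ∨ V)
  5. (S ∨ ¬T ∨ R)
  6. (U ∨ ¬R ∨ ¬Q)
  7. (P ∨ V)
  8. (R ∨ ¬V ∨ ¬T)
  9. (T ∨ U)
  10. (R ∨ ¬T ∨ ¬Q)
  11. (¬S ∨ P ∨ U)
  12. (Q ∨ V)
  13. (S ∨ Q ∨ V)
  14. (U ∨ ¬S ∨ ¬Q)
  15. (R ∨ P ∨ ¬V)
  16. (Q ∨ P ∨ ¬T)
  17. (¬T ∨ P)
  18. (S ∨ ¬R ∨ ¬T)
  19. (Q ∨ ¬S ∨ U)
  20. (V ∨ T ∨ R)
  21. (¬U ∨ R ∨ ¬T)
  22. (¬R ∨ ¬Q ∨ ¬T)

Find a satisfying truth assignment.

P=T, Q=F, R=T, S=T, T=T, U=T, V=T

Check each clause:
  1. (Q ∨ R) — R is true.
  2. (S ∨ T) — S is true.
  3. (¬U ∨ S ∨ V) — S is true.
  4. (¬T ∨ V) — V is true.
  5. (S ∨ R ∨ ¬T) — R is true.
  6. (¬Q ∨ U ∨ ¬R) — U is true.
  7. (V ∨ P) — P is true.
  8. (¬T ∨ ¬V ∨ R) — R is true.
  9. (U ∨ T) — T is true.
  10. (R ∨ ¬Q ∨ ¬T) — R is true.
  11. (¬S ∨ U ∨ P) — P is true.
  12. (V ∨ Q) — V is true.
  13. (S ∨ Q ∨ V) — S is true.
  14. (¬S ∨ ¬Q ∨ U) — ¬Q is true.
  15. (¬V ∨ R ∨ P) — P is true.
  16. (P ∨ Q ∨ ¬T) — P is true.
  17. (¬T ∨ P) — P is true.
  18. (¬R ∨ S ∨ ¬T) — S is true.
  19. (U ∨ ¬S ∨ Q) — U is true.
  20. (T ∨ R ∨ V) — R is true.
  21. (¬U ∨ ¬T ∨ R) — R is true.
  22. (¬R ∨ ¬T ∨ ¬Q) — ¬Q is true.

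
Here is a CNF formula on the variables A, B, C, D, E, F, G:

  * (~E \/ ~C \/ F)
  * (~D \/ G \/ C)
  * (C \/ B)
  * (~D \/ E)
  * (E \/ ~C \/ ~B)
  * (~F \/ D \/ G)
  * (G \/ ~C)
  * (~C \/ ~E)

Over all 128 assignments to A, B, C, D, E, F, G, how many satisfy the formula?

Split on C, then E.
  C=1, E=1: a clause becomes empty — 0.
  C=1, E=0: remaining (A,B,D,F,G) ∈ {(0,0,0,0,1); (0,0,0,1,1); (1,0,0,0,1); (1,0,0,1,1)} — 4.
  C=0, E=1: A free; 5 ways for (B,D,F,G) × 2^1 = 10.
  C=0, E=0: A free; 3 ways for (B,D,F,G) × 2^1 = 6.
Total: 0 + 4 + 10 + 6 = 20.

20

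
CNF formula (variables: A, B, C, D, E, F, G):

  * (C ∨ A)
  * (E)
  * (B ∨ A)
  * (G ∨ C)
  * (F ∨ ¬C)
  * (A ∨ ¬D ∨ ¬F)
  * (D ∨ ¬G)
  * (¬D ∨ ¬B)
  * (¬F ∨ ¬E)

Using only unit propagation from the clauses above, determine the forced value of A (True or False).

(E) is a unit clause: E = True.
From (¬F ∨ ¬E) and E = True: F = False.
(¬C ∨ F): since F = False, the clause reduces to (¬C). C = False.
From (C ∨ A) and C = False: A = True.

True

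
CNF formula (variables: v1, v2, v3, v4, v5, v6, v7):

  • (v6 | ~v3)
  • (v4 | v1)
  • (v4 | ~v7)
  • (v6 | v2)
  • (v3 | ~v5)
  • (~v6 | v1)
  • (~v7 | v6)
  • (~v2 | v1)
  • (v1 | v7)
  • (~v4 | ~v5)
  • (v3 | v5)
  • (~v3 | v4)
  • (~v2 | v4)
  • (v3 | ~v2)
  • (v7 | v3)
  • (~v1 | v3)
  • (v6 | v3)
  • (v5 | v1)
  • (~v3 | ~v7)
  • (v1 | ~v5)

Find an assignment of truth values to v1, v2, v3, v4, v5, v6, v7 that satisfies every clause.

v1=T, v2=F, v3=T, v4=T, v5=F, v6=T, v7=F

Branch on v1: take v1 = True.
  then v3 is forced to True.
  then v6 is forced to True.
  then v4 is forced to True.
  then v5 is forced to False.
  then v7 is forced to False.
v2 is now unconstrained; take v2 = False.
Check each clause:
  1. (v6 | ~v3) — v6 is true.
  2. (v1 | v4) — v1 is true.
  3. (~v7 | v4) — ~v7 is true.
  4. (v2 | v6) — v6 is true.
  5. (~v5 | v3) — v3 is true.
  6. (v1 | ~v6) — v1 is true.
  7. (~v7 | v6) — ~v7 is true.
  8. (v1 | ~v2) — v1 is true.
  9. (v7 | v1) — v1 is true.
  10. (~v4 | ~v5) — ~v5 is true.
  11. (v5 | v3) — v3 is true.
  12. (~v3 | v4) — v4 is true.
  13. (~v2 | v4) — v4 is true.
  14. (~v2 | v3) — v3 is true.
  15. (v3 | v7) — v3 is true.
  16. (~v1 | v3) — v3 is true.
  17. (v6 | v3) — v3 is true.
  18. (v5 | v1) — v1 is true.
  19. (~v7 | ~v3) — ~v7 is true.
  20. (~v5 | v1) — v1 is true.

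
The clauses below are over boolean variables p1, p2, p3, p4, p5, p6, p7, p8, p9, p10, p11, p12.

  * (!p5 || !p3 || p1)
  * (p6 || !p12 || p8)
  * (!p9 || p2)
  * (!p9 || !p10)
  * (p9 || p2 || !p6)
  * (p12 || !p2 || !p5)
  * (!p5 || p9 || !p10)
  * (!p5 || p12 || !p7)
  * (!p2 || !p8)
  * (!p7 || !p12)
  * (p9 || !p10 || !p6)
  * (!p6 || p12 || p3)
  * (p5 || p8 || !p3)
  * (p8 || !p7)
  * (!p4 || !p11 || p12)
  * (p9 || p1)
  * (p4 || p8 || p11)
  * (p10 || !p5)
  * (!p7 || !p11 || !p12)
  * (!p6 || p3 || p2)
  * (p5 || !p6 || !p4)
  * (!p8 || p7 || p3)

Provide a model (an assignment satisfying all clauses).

p1 = T, p2 = F, p3 = T, p4 = T, p5 = F, p6 = F, p7 = F, p8 = T, p9 = F, p10 = F, p11 = T, p12 = T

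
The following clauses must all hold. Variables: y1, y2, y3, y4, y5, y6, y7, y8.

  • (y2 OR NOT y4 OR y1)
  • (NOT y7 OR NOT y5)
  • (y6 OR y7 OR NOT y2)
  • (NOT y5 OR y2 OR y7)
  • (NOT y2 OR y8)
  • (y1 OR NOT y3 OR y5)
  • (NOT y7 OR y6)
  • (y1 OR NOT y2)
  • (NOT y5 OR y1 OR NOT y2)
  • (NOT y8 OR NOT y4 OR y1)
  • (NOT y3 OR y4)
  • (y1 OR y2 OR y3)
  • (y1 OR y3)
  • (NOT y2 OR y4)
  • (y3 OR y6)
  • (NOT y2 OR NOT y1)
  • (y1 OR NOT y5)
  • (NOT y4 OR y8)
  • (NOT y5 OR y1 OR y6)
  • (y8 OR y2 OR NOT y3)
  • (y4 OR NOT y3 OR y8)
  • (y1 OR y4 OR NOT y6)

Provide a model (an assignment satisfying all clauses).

y1=1, y2=0, y3=0, y4=1, y5=0, y6=1, y7=0, y8=1

Check each clause:
  1. (y2 OR NOT y4 OR y1) — y1 is true.
  2. (NOT y7 OR NOT y5) — NOT y7 is true.
  3. (y6 OR y7 OR NOT y2) — y6 is true.
  4. (y7 OR NOT y5 OR y2) — NOT y5 is true.
  5. (y8 OR NOT y2) — y8 is true.
  6. (y5 OR NOT y3 OR y1) — y1 is true.
  7. (NOT y7 OR y6) — NOT y7 is true.
  8. (y1 OR NOT y2) — y1 is true.
  9. (y1 OR NOT y2 OR NOT y5) — y1 is true.
  10. (y1 OR NOT y8 OR NOT y4) — y1 is true.
  11. (NOT y3 OR y4) — y4 is true.
  12. (y1 OR y2 OR y3) — y1 is true.
  13. (y3 OR y1) — y1 is true.
  14. (NOT y2 OR y4) — y4 is true.
  15. (y3 OR y6) — y6 is true.
  16. (NOT y1 OR NOT y2) — NOT y2 is true.
  17. (y1 OR NOT y5) — y1 is true.
  18. (y8 OR NOT y4) — y8 is true.
  19. (y6 OR NOT y5 OR y1) — y1 is true.
  20. (y8 OR y2 OR NOT y3) — y8 is true.
  21. (y8 OR NOT y3 OR y4) — y8 is true.
  22. (y1 OR y4 OR NOT y6) — y1 is true.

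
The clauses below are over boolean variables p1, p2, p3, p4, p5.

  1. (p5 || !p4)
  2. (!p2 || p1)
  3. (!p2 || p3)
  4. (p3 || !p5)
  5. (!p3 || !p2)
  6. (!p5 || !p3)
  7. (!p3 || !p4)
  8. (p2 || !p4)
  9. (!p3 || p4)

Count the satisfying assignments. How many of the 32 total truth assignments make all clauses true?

2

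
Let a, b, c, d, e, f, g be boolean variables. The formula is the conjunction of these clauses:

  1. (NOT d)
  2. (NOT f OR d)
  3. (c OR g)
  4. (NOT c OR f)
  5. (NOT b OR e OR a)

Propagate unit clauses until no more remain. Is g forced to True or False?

Unit clause (NOT d) sets d = False.
From (d OR NOT f) and d = False: f = False.
(f OR NOT c) with f = False leaves only NOT c, so c = False.
From (g OR c) and c = False: g = True.

True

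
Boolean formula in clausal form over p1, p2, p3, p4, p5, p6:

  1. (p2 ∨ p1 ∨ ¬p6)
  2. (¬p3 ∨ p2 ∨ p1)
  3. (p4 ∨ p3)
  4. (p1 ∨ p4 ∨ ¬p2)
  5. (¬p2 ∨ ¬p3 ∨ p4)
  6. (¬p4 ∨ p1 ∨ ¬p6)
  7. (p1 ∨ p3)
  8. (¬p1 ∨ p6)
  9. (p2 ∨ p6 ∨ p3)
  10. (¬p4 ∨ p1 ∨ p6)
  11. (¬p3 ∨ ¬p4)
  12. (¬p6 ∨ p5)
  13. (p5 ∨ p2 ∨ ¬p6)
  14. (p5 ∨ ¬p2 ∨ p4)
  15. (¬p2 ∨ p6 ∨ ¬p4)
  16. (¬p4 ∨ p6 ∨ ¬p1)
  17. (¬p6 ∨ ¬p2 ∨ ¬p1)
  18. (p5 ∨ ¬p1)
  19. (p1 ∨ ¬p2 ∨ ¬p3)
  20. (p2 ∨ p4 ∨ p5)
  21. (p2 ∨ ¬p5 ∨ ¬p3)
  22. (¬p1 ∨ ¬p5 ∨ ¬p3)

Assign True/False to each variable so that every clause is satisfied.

Try p1 = True.
  then p6 is forced to True.
  then p5 is forced to True.
  then p2 is forced to False.
  then p3 is forced to False.
  then p4 is forced to True.

p1=True, p2=False, p3=False, p4=True, p5=True, p6=True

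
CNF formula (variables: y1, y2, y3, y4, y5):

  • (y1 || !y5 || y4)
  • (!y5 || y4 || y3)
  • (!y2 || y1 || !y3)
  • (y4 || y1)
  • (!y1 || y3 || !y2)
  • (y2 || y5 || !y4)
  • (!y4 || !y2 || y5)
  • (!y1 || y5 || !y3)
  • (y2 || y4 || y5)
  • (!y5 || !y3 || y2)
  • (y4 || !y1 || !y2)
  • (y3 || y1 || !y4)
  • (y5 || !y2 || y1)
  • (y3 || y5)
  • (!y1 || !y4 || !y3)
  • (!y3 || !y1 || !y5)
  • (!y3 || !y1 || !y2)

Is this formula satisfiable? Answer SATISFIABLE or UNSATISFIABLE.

Try y1 = True.
For the remaining variables, y2 = False, y3 = False, y4 = True, y5 = True works.
So y1 = True  y2 = False  y3 = False  y4 = True  y5 = True is a satisfying assignment.

SATISFIABLE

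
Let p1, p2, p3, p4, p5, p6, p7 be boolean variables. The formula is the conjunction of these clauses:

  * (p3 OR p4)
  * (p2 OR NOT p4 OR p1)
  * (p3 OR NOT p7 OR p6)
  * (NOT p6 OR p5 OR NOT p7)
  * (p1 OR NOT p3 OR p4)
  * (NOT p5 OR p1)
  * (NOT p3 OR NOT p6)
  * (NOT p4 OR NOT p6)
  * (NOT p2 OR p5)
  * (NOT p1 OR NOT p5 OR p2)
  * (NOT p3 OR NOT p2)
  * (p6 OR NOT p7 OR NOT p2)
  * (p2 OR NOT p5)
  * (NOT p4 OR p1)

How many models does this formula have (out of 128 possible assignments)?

The models are:
  p1=1 p2=0 p3=0 p4=1 p5=0 p6=0 p7=0
  p1=1 p2=0 p3=1 p4=0 p5=0 p6=0 p7=0
  p1=1 p2=0 p3=1 p4=0 p5=0 p6=0 p7=1
  p1=1 p2=0 p3=1 p4=1 p5=0 p6=0 p7=0
  p1=1 p2=0 p3=1 p4=1 p5=0 p6=0 p7=1
  p1=1 p2=1 p3=0 p4=1 p5=1 p6=0 p7=0
That's 6 in total.

6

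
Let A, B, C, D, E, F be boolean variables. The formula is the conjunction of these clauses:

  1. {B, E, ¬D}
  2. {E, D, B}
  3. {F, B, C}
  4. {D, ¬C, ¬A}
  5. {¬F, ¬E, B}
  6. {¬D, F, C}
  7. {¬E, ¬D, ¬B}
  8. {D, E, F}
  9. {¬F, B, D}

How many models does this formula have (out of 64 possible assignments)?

Case analysis on D and B:
  D=1, B=1: A free; 3 ways for (C,E,F) × 2^1 = 6.
  D=1, B=0: remaining (A,C,E,F) ∈ {(0,1,1,0); (1,1,1,0)} — 2.
  D=0, B=1: 9 of the 16 assignments to (A,C,E,F) work.
  D=0, B=0: remaining (A,C,E,F) ∈ {(0,1,1,0)} — 1.
Total: 6 + 2 + 9 + 1 = 18.

18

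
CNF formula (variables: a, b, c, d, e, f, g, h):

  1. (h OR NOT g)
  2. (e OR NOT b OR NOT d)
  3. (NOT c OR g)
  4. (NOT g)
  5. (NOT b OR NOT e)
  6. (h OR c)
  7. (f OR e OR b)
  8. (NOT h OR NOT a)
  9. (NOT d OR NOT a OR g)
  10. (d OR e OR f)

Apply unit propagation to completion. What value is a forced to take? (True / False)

False

(NOT g) is a unit clause: g = False.
From (NOT c OR g) and g = False: c = False.
From (h OR c) and c = False: h = True.
From (NOT h OR NOT a) and h = True: a = False.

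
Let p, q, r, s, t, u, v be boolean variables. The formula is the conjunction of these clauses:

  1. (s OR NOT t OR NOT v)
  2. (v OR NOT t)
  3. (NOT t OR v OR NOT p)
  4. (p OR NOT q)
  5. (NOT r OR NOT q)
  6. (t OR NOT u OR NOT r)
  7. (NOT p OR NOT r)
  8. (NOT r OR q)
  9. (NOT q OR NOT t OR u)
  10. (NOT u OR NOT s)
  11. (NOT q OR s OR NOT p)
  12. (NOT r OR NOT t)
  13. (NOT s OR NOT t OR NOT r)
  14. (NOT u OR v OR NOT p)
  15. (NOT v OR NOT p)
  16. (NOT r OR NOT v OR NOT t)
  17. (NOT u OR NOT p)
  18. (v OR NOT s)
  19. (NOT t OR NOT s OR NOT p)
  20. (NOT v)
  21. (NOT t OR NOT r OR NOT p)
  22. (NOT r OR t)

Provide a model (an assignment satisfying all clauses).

p = 0, q = 0, r = 0, s = 0, t = 0, u = 0, v = 0

Check each clause:
  1. (s OR NOT v OR NOT t) — NOT v is true.
  2. (NOT t OR v) — NOT t is true.
  3. (NOT p OR v OR NOT t) — NOT t is true.
  4. (NOT q OR p) — NOT q is true.
  5. (NOT r OR NOT q) — NOT r is true.
  6. (NOT r OR NOT u OR t) — NOT r is true.
  7. (NOT p OR NOT r) — NOT r is true.
  8. (NOT r OR q) — NOT r is true.
  9. (NOT t OR NOT q OR u) — NOT t is true.
  10. (NOT u OR NOT s) — NOT u is true.
  11. (NOT p OR s OR NOT q) — NOT q is true.
  12. (NOT t OR NOT r) — NOT t is true.
  13. (NOT r OR NOT t OR NOT s) — NOT t is true.
  14. (v OR NOT p OR NOT u) — NOT u is true.
  15. (NOT v OR NOT p) — NOT v is true.
  16. (NOT t OR NOT r OR NOT v) — NOT v is true.
  17. (NOT u OR NOT p) — NOT u is true.
  18. (v OR NOT s) — NOT s is true.
  19. (NOT t OR NOT s OR NOT p) — NOT t is true.
  20. (NOT v) — NOT v is true.
  21. (NOT t OR NOT r OR NOT p) — NOT t is true.
  22. (NOT r OR t) — NOT r is true.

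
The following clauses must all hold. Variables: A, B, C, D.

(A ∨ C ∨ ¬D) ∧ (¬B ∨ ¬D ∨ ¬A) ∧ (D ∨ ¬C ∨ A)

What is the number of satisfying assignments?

10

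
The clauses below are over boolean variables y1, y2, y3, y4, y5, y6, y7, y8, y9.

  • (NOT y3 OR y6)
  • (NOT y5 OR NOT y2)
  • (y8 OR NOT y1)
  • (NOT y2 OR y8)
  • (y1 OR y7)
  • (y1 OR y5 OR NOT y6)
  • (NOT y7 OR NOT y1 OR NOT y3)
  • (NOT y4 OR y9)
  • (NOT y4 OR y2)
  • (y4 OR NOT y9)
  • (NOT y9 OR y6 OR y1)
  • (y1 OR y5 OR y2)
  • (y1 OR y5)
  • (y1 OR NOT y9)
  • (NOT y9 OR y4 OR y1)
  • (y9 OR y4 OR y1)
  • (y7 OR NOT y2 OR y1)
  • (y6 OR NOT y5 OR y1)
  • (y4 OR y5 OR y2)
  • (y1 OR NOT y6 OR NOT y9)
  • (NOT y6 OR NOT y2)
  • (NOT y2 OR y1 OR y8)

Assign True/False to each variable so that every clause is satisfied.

y1 = True, y2 = False, y3 = False, y4 = False, y5 = True, y6 = True, y7 = True, y8 = True, y9 = False

Pure literal: y3 appears only negated; assign y3 = False.
Pure literal: y8 appears only positively; assign y8 = True.
Set y1 = True and propagate.
Set y2 = False and propagate.
  then y4 is forced to False.
  then y9 is forced to False.
  then y5 is forced to True.
y6, y7 are now unconstrained; take y6 = True, y7 = True.
Every clause has at least one true literal under this assignment.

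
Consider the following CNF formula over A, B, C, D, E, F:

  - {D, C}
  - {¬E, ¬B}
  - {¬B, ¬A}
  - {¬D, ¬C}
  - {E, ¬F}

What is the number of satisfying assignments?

14

Case analysis on B and C:
  B=1, C=1: remaining (A,D,E,F) ∈ {(0,0,0,0)} — 1.
  B=1, C=0: remaining (A,D,E,F) ∈ {(0,1,0,0)} — 1.
  B=0, C=1: A free; 3 ways for (D,E,F) × 2^1 = 6.
  B=0, C=0: A free; 3 ways for (D,E,F) × 2^1 = 6.
Total: 1 + 1 + 6 + 6 = 14.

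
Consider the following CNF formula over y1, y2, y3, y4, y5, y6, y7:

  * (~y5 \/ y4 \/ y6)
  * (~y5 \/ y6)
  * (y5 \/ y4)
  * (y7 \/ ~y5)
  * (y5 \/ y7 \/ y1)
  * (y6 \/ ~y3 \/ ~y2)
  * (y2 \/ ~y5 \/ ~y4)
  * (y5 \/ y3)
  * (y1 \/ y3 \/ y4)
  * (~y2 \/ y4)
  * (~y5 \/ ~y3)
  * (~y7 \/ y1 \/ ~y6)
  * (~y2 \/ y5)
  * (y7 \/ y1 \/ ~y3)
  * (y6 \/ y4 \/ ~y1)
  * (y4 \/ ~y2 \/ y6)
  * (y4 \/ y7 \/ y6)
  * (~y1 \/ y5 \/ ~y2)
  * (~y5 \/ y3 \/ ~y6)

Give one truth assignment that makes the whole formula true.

y1=True  y2=False  y3=True  y4=True  y5=False  y6=True  y7=True

Branch on y1: take y1 = True.
The remaining clauses are satisfied by y2 = False, y3 = True, y4 = True, y5 = False, y6 = True, y7 = True.
Every clause has at least one true literal under this assignment.
Check each clause:
  1. (y4 \/ y6 \/ ~y5) — ~y5 is true.
  2. (y6 \/ ~y5) — ~y5 is true.
  3. (y4 \/ y5) — y4 is true.
  4. (y7 \/ ~y5) — ~y5 is true.
  5. (y1 \/ y7 \/ y5) — y1 is true.
  6. (~y3 \/ y6 \/ ~y2) — ~y2 is true.
  7. (~y4 \/ y2 \/ ~y5) — ~y5 is true.
  8. (y3 \/ y5) — y3 is true.
  9. (y1 \/ y4 \/ y3) — y1 is true.
  10. (~y2 \/ y4) — y4 is true.
  11. (~y3 \/ ~y5) — ~y5 is true.
  12. (~y7 \/ ~y6 \/ y1) — y1 is true.
  13. (y5 \/ ~y2) — ~y2 is true.
  14. (y1 \/ y7 \/ ~y3) — y1 is true.
  15. (~y1 \/ y4 \/ y6) — y4 is true.
  16. (y6 \/ ~y2 \/ y4) — y4 is true.
  17. (y4 \/ y7 \/ y6) — y4 is true.
  18. (y5 \/ ~y2 \/ ~y1) — ~y2 is true.
  19. (~y6 \/ ~y5 \/ y3) — y3 is true.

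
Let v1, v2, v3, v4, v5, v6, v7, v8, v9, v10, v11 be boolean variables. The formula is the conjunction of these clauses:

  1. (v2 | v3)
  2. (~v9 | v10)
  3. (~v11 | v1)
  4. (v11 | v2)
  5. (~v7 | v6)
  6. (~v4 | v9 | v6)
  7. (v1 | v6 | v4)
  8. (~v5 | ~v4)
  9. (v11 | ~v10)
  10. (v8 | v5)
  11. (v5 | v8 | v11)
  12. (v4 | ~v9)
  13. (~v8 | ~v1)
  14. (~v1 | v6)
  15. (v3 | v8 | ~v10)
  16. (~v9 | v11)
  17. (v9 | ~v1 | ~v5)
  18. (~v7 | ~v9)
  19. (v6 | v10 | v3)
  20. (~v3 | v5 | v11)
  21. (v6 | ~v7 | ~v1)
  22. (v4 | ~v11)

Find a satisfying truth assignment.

v1=F, v2=T, v3=F, v4=F, v5=F, v6=T, v7=T, v8=T, v9=F, v10=F, v11=F

Pure literal: v2 appears only positively; assign v2 = True.
Pure literal: v6 appears only positively; assign v6 = True.
Set v1 = False and propagate.
  then v11 is forced to False.
  then v10 is forced to False.
  then v9 is forced to False.
Branch on v3: take v3 = False.
The remaining clauses are satisfied by v4 = False, v5 = False, v7 = True, v8 = True.
Every clause has at least one true literal under this assignment.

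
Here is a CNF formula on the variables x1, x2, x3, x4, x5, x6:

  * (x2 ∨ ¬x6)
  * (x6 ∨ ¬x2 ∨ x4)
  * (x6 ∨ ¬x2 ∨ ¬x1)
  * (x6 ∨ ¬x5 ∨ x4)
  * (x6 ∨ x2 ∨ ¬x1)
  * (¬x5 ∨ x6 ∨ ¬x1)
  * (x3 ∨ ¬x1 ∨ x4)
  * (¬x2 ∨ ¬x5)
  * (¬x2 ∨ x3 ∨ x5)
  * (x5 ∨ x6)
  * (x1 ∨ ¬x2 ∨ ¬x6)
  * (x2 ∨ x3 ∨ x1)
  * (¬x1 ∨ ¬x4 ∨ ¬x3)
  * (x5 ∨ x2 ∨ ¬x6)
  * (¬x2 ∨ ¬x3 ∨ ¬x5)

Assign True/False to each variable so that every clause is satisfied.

x1 = F, x2 = F, x3 = T, x4 = T, x5 = T, x6 = F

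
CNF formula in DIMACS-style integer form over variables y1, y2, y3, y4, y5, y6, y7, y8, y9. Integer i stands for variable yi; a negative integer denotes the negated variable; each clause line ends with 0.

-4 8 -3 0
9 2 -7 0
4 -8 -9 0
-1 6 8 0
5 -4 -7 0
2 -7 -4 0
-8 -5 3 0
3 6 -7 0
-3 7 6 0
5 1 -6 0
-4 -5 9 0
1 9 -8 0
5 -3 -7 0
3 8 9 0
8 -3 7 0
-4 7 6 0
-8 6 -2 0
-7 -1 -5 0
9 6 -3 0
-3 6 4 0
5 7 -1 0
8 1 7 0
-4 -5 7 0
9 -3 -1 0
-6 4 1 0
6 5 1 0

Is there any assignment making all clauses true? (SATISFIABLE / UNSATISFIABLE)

Try y1 = True.
Set y2 = True and propagate.
The remaining clauses are satisfied by y3 = False, y4 = False, y5 = True, y6 = True, y7 = False, y8 = False, y9 = True.
Every clause has at least one true literal under this assignment.
So y1 = True, y2 = True, y3 = False, y4 = False, y5 = True, y6 = True, y7 = False, y8 = False, y9 = True is a satisfying assignment.

SATISFIABLE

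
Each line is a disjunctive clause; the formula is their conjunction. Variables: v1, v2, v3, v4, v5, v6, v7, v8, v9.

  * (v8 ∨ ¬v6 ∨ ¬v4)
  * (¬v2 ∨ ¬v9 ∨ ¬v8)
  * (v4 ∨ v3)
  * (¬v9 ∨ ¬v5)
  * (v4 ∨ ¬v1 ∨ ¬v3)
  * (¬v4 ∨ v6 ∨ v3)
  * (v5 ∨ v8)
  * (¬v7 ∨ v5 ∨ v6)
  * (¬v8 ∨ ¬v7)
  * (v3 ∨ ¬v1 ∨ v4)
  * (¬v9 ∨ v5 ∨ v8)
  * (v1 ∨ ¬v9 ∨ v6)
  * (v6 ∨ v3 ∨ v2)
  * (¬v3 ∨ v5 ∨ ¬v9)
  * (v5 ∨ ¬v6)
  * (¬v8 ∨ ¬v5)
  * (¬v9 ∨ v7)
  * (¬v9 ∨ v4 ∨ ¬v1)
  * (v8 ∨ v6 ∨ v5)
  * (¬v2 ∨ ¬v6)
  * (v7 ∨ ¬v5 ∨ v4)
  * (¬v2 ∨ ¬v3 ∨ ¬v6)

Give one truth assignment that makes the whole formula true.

v1 = 0, v2 = 0, v3 = 1, v4 = 0, v5 = 1, v6 = 0, v7 = 1, v8 = 0, v9 = 0

Check each clause:
  1. (¬v6 ∨ v8 ∨ ¬v4) — ¬v6 is true.
  2. (¬v8 ∨ ¬v2 ∨ ¬v9) — ¬v8 is true.
  3. (v3 ∨ v4) — v3 is true.
  4. (¬v9 ∨ ¬v5) — ¬v9 is true.
  5. (¬v1 ∨ v4 ∨ ¬v3) — ¬v1 is true.
  6. (v3 ∨ v6 ∨ ¬v4) — v3 is true.
  7. (v5 ∨ v8) — v5 is true.
  8. (v6 ∨ v5 ∨ ¬v7) — v5 is true.
  9. (¬v8 ∨ ¬v7) — ¬v8 is true.
  10. (v3 ∨ ¬v1 ∨ v4) — v3 is true.
  11. (¬v9 ∨ v8 ∨ v5) — v5 is true.
  12. (¬v9 ∨ v1 ∨ v6) — ¬v9 is true.
  13. (v3 ∨ v2 ∨ v6) — v3 is true.
  14. (¬v3 ∨ ¬v9 ∨ v5) — v5 is true.
  15. (¬v6 ∨ v5) — ¬v6 is true.
  16. (¬v5 ∨ ¬v8) — ¬v8 is true.
  17. (v7 ∨ ¬v9) — ¬v9 is true.
  18. (v4 ∨ ¬v9 ∨ ¬v1) — ¬v1 is true.
  19. (v6 ∨ v5 ∨ v8) — v5 is true.
  20. (¬v2 ∨ ¬v6) — ¬v6 is true.
  21. (v4 ∨ ¬v5 ∨ v7) — v7 is true.
  22. (¬v6 ∨ ¬v3 ∨ ¬v2) — ¬v6 is true.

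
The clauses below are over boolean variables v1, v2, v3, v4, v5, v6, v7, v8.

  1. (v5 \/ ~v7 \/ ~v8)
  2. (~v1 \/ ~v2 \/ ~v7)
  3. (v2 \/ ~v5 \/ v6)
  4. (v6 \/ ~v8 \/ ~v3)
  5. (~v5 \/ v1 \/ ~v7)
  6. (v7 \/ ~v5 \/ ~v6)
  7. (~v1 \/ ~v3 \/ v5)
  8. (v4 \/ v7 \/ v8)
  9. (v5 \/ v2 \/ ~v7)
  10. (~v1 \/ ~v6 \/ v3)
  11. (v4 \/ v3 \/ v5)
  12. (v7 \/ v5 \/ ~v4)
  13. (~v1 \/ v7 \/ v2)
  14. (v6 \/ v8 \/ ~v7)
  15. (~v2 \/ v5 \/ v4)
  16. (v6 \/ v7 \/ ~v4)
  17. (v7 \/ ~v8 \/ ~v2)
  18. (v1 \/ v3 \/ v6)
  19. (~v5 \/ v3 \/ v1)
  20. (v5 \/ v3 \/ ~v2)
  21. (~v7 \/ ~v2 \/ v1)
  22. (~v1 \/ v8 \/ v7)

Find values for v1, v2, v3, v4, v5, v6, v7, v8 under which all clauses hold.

v1 = True, v2 = False, v3 = True, v4 = False, v5 = True, v6 = True, v7 = True, v8 = False

Set v1 = True and propagate.
Branch on v2: take v2 = False.
  then v7 is forced to True.
  then v5 is forced to True.
  then v6 is forced to True.
  then v3 is forced to True.
v4, v8 are now unconstrained; take v4 = False, v8 = False.
Every clause has at least one true literal under this assignment.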